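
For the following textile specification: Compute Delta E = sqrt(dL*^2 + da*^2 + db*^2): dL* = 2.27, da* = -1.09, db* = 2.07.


Formula: Delta E = sqrt(dL*^2 + da*^2 + db*^2)
Step 1: dL*^2 = 2.27^2 = 5.1529
Step 2: da*^2 = (-1.09)^2 = 1.1881
Step 3: db*^2 = 2.07^2 = 4.2849
Step 4: Sum = 5.1529 + 1.1881 + 4.2849 = 10.6259
Step 5: Delta E = sqrt(10.6259) = 3.26

3.26 Delta E


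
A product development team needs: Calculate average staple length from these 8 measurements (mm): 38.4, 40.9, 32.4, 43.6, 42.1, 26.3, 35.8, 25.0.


Formula: Mean = sum of lengths / count
Sum = 38.4 + 40.9 + 32.4 + 43.6 + 42.1 + 26.3 + 35.8 + 25.0
Sum = 284.5 mm
Mean = 284.5 / 8 = 35.56 mm

35.56 mm


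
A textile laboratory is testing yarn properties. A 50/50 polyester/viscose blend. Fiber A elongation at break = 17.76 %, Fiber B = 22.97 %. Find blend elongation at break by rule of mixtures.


Formula: Blend property = (fraction_A * property_A) + (fraction_B * property_B)
Step 1: Contribution A = 50/100 * 17.76 % = 8.88 %
Step 2: Contribution B = 50/100 * 22.97 % = 11.485 %
Step 3: Blend elongation at break = 8.88 + 11.485 = 20.365 %

20.365 %


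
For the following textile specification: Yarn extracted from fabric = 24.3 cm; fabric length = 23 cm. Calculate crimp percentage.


Formula: Crimp% = ((L_yarn - L_fabric) / L_fabric) * 100
Step 1: Extension = 24.3 - 23 = 1.3 cm
Step 2: Crimp% = (1.3 / 23) * 100
Step 3: Crimp% = 0.056522 * 100 = 5.6522% ≈ 5.7%

5.7%


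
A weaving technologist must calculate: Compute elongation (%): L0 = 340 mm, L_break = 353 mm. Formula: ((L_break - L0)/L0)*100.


Formula: Elongation (%) = ((L_break - L0) / L0) * 100
Step 1: Extension = 353 - 340 = 13 mm
Step 2: Elongation = (13 / 340) * 100
Step 3: Elongation = 0.038235 * 100 = 3.8235% ≈ 3.8%

3.8%


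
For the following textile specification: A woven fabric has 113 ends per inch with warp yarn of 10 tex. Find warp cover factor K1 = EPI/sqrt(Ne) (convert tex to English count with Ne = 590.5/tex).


Formula: K1 = EPI / sqrt(Ne), with Ne = 590.5 / tex_warp
Step 1: Ne = 590.5 / 10 = 59.05
Step 2: sqrt(Ne) = sqrt(59.05) = 7.6844
Step 3: K1 = 113 / 7.6844 = 14.7

14.7


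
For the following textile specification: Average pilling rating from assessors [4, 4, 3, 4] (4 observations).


Formula: Mean = sum / count
Sum = 4 + 4 + 3 + 4 = 15
Mean = 15 / 4 = 3.8

3.8


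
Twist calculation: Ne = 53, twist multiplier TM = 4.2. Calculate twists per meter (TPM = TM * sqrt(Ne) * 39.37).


Formula: TPM = TM * sqrt(Ne) * 39.37
Step 1: sqrt(Ne) = sqrt(53) = 7.2801
Step 2: TM * sqrt(Ne) = 4.2 * 7.2801 = 30.5764
Step 3: TPM = 30.5764 * 39.37 = 1204 twists/m

1204 twists/m


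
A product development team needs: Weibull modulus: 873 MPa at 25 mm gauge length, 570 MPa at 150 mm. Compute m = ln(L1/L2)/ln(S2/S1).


Formula: m = ln(L1/L2) / ln(S2/S1)
Step 1: ln(L1/L2) = ln(25/150) = -1.79176
Step 2: S2/S1 = 570/873 = 0.65292
Step 3: ln(S2/S1) = ln(0.65292) = -0.42630
Step 4: m = -1.79176 / -0.42630 = 4.20

4.20 (Weibull m)


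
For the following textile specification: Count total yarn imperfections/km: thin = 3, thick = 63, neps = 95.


Formula: Total = thin places + thick places + neps
Total = 3 + 63 + 95
Total = 161 imperfections/km

161 imperfections/km


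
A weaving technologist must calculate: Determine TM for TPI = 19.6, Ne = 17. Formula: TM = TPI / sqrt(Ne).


Formula: TM = TPI / sqrt(Ne)
Step 1: sqrt(Ne) = sqrt(17) = 4.1231
Step 2: TM = 19.6 / 4.1231 = 4.75

4.75 TM


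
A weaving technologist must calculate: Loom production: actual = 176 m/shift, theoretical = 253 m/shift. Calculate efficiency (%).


Formula: Efficiency% = (Actual output / Theoretical output) * 100
Efficiency% = (176 / 253) * 100
Efficiency% = 0.695652 * 100 = 69.5652% ≈ 69.6%

69.6%


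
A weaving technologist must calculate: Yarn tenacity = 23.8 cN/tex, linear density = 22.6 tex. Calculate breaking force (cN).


Formula: Breaking force = Tenacity * Linear density
F = 23.8 cN/tex * 22.6 tex
F = 537.88 cN

537.88 cN


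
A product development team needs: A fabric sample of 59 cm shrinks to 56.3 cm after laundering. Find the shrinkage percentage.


Formula: Shrinkage% = ((L_before - L_after) / L_before) * 100
Step 1: Shrinkage = 59 - 56.3 = 2.7 cm
Step 2: Shrinkage% = (2.7 / 59) * 100
Step 3: Shrinkage% = 0.045763 * 100 = 4.5763% ≈ 4.6%

4.6%


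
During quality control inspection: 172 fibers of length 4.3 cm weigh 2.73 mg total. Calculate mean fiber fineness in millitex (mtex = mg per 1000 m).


Formula: fineness (mtex) = mass (mg) / total length (km) = (mass_mg / total_length_m) * 1000
Step 1: Convert fiber length: 4.3 cm = 0.043 m
Step 2: Total fiber length = 172 * 0.043 = 7.396 m
Step 3: Linear density = 2.73 mg / 7.396 m = 0.3691 mg/m
Step 4: fineness = 0.3691 * 1000 = 369.1 mtex

369.1 mtex


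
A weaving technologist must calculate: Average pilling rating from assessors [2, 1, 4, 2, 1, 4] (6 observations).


Formula: Mean = sum / count
Sum = 2 + 1 + 4 + 2 + 1 + 4 = 14
Mean = 14 / 6 = 2.3

2.3


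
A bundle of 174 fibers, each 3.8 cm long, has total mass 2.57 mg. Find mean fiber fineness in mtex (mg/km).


Formula: fineness (mtex) = mass (mg) / total length (km) = (mass_mg / total_length_m) * 1000
Step 1: Convert fiber length: 3.8 cm = 0.038 m
Step 2: Total fiber length = 174 * 0.038 = 6.612 m
Step 3: Linear density = 2.57 mg / 6.612 m = 0.3887 mg/m
Step 4: fineness = 0.3887 * 1000 = 388.7 mtex

388.7 mtex


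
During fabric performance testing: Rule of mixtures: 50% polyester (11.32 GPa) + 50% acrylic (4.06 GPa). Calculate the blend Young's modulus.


Formula: Blend property = (fraction_A * property_A) + (fraction_B * property_B)
Step 1: Contribution A = 50/100 * 11.32 GPa = 5.66 GPa
Step 2: Contribution B = 50/100 * 4.06 GPa = 2.03 GPa
Step 3: Blend Young's modulus = 5.66 + 2.03 = 7.69 GPa

7.69 GPa


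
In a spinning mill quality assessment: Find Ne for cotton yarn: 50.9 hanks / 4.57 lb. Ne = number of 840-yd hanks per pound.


Formula: Ne = hanks / mass_lb
Substituting: Ne = 50.9 / 4.57
Ne = 11.1

11.1 Ne


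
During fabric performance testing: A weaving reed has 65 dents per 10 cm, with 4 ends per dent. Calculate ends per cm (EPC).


Formula: EPC = (dents per 10 cm * ends per dent) / 10
Step 1: Total ends per 10 cm = 65 * 4 = 260
Step 2: EPC = 260 / 10 = 26.0 ends/cm

26.0 ends/cm


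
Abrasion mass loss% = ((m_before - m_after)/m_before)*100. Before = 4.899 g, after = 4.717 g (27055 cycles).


Formula: Mass loss% = ((m_before - m_after) / m_before) * 100
Step 1: Mass loss = 4.899 - 4.717 = 0.182 g
Step 2: Ratio = 0.182 / 4.899 = 0.0371504
Step 3: Mass loss% = 0.0371504 * 100 = 3.71504% ≈ 3.72%

3.72%


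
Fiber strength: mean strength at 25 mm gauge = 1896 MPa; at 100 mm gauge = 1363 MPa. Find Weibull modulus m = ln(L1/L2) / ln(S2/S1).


Formula: m = ln(L1/L2) / ln(S2/S1)
Step 1: ln(L1/L2) = ln(25/100) = -1.38629
Step 2: S2/S1 = 1363/1896 = 0.71888
Step 3: ln(S2/S1) = ln(0.71888) = -0.33006
Step 4: m = -1.38629 / -0.33006 = 4.20

4.20 (Weibull m)


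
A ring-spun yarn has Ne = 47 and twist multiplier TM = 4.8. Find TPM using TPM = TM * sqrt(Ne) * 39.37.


Formula: TPM = TM * sqrt(Ne) * 39.37
Step 1: sqrt(Ne) = sqrt(47) = 6.8557
Step 2: TM * sqrt(Ne) = 4.8 * 6.8557 = 32.9074
Step 3: TPM = 32.9074 * 39.37 = 1296 twists/m

1296 twists/m


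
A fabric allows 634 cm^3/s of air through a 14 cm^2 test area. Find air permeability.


Formula: Air Permeability = Airflow / Test Area
AP = 634 cm^3/s / 14 cm^2
AP = 45.3 cm^3/s/cm^2

45.3 cm^3/s/cm^2


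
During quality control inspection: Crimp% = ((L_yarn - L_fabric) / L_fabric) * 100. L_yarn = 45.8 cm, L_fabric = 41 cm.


Formula: Crimp% = ((L_yarn - L_fabric) / L_fabric) * 100
Step 1: Extension = 45.8 - 41 = 4.8 cm
Step 2: Crimp% = (4.8 / 41) * 100
Step 3: Crimp% = 0.117073 * 100 = 11.7073% ≈ 11.7%

11.7%


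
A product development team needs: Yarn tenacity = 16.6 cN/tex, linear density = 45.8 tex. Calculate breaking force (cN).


Formula: Breaking force = Tenacity * Linear density
F = 16.6 cN/tex * 45.8 tex
F = 760.28 cN

760.28 cN


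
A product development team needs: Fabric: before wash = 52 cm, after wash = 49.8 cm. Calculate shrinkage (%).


Formula: Shrinkage% = ((L_before - L_after) / L_before) * 100
Step 1: Shrinkage = 52 - 49.8 = 2.2 cm
Step 2: Shrinkage% = (2.2 / 52) * 100
Step 3: Shrinkage% = 0.042308 * 100 = 4.2308% ≈ 4.2%

4.2%


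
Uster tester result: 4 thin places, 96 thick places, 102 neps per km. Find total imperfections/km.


Formula: Total = thin places + thick places + neps
Total = 4 + 96 + 102
Total = 202 imperfections/km

202 imperfections/km


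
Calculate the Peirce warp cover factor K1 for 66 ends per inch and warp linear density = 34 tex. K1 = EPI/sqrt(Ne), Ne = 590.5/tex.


Formula: K1 = EPI / sqrt(Ne), with Ne = 590.5 / tex_warp
Step 1: Ne = 590.5 / 34 = 17.368
Step 2: sqrt(Ne) = sqrt(17.368) = 4.1675
Step 3: K1 = 66 / 4.1675 = 15.8

15.8


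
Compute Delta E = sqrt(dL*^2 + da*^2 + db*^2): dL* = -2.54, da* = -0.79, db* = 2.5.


Formula: Delta E = sqrt(dL*^2 + da*^2 + db*^2)
Step 1: dL*^2 = (-2.54)^2 = 6.4516
Step 2: da*^2 = (-0.79)^2 = 0.6241
Step 3: db*^2 = 2.5^2 = 6.25
Step 4: Sum = 6.4516 + 0.6241 + 6.25 = 13.3257
Step 5: Delta E = sqrt(13.3257) = 3.65

3.65 Delta E


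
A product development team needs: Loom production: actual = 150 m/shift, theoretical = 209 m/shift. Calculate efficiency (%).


Formula: Efficiency% = (Actual output / Theoretical output) * 100
Efficiency% = (150 / 209) * 100
Efficiency% = 0.717703 * 100 = 71.7703% ≈ 71.8%

71.8%


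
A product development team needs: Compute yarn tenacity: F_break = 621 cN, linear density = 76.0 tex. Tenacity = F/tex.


Formula: Tenacity = Breaking force / Linear density
Tenacity = 621 cN / 76.0 tex
Tenacity = 8.17 cN/tex

8.17 cN/tex


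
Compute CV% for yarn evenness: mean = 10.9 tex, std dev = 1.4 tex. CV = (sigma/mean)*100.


Formula: CV% = (standard deviation / mean) * 100
Step 1: Ratio = 1.4 / 10.9 = 0.12844
Step 2: CV% = 0.12844 * 100 = 12.844% ≈ 12.8%

12.8%


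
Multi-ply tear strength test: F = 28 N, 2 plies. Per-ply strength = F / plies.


Formula: Per-ply strength = Total force / Number of plies
Per-ply = 28 N / 2
Per-ply = 14 N

14 N


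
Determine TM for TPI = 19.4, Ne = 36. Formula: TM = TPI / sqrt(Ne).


Formula: TM = TPI / sqrt(Ne)
Step 1: sqrt(Ne) = sqrt(36) = 6
Step 2: TM = 19.4 / 6 = 3.23

3.23 TM


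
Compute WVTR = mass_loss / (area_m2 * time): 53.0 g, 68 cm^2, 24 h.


Formula: WVTR = mass_loss / (area * time)
Step 1: Convert area: 68 cm^2 = 0.0068 m^2
Step 2: WVTR = 53.0 g / (0.0068 m^2 * 24 h)
Step 3: WVTR = 53.0 / 0.1632 = 324.8 g/m^2/h

324.8 g/m^2/h


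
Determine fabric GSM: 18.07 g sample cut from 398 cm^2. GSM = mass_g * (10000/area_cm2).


Formula: GSM = mass_g / area_m2
Step 1: Convert area: 398 cm^2 = 398 / 10000 = 0.0398 m^2
Step 2: GSM = 18.07 g / 0.0398 m^2 = 454.0 g/m^2

454.0 g/m^2


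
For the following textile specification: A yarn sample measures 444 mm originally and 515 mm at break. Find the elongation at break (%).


Formula: Elongation (%) = ((L_break - L0) / L0) * 100
Step 1: Extension = 515 - 444 = 71 mm
Step 2: Elongation = (71 / 444) * 100
Step 3: Elongation = 0.15991 * 100 = 15.991% ≈ 16.0%

16.0%


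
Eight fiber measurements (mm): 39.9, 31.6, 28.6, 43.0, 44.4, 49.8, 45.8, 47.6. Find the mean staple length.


Formula: Mean = sum of lengths / count
Sum = 39.9 + 31.6 + 28.6 + 43.0 + 44.4 + 49.8 + 45.8 + 47.6
Sum = 330.7 mm
Mean = 330.7 / 8 = 41.34 mm

41.34 mm


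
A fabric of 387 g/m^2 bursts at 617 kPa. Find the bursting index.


Formula: Bursting Index = Bursting Strength / Fabric GSM
BI = 617 kPa / 387 g/m^2
BI = 1.594 kPa/(g/m^2)

1.594 kPa/(g/m^2)


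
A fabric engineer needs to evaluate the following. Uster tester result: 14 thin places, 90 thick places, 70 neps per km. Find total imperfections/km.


Formula: Total = thin places + thick places + neps
Total = 14 + 90 + 70
Total = 174 imperfections/km

174 imperfections/km


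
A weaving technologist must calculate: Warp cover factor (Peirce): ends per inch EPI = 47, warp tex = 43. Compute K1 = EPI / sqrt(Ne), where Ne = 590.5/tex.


Formula: K1 = EPI / sqrt(Ne), with Ne = 590.5 / tex_warp
Step 1: Ne = 590.5 / 43 = 13.733
Step 2: sqrt(Ne) = sqrt(13.733) = 3.7058
Step 3: K1 = 47 / 3.7058 = 12.7

12.7


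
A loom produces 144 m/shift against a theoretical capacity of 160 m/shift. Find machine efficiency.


Formula: Efficiency% = (Actual output / Theoretical output) * 100
Efficiency% = (144 / 160) * 100
Efficiency% = 0.9 * 100 = 90.0%

90.0%


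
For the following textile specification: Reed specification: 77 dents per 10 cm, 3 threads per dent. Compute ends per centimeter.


Formula: EPC = (dents per 10 cm * ends per dent) / 10
Step 1: Total ends per 10 cm = 77 * 3 = 231
Step 2: EPC = 231 / 10 = 23.1 ends/cm

23.1 ends/cm


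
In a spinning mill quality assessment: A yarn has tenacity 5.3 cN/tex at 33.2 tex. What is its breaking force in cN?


Formula: Breaking force = Tenacity * Linear density
F = 5.3 cN/tex * 33.2 tex
F = 175.96 cN

175.96 cN


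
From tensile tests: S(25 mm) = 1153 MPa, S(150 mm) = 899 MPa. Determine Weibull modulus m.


Formula: m = ln(L1/L2) / ln(S2/S1)
Step 1: ln(L1/L2) = ln(25/150) = -1.79176
Step 2: S2/S1 = 899/1153 = 0.77971
Step 3: ln(S2/S1) = ln(0.77971) = -0.24883
Step 4: m = -1.79176 / -0.24883 = 7.20

7.20 (Weibull m)


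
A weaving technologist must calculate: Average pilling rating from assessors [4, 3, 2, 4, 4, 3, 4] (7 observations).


Formula: Mean = sum / count
Sum = 4 + 3 + 2 + 4 + 4 + 3 + 4 = 24
Mean = 24 / 7 = 3.4

3.4


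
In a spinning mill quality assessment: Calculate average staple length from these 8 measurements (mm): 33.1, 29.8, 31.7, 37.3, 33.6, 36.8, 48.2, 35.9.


Formula: Mean = sum of lengths / count
Sum = 33.1 + 29.8 + 31.7 + 37.3 + 33.6 + 36.8 + 48.2 + 35.9
Sum = 286.4 mm
Mean = 286.4 / 8 = 35.80 mm

35.80 mm


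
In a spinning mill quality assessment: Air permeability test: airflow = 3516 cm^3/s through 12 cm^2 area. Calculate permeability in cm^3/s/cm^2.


Formula: Air Permeability = Airflow / Test Area
AP = 3516 cm^3/s / 12 cm^2
AP = 293.0 cm^3/s/cm^2

293.0 cm^3/s/cm^2


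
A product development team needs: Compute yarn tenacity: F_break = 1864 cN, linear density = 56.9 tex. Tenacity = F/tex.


Formula: Tenacity = Breaking force / Linear density
Tenacity = 1864 cN / 56.9 tex
Tenacity = 32.76 cN/tex

32.76 cN/tex


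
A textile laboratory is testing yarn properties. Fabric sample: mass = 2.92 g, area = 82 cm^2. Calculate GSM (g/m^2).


Formula: GSM = mass_g / area_m2
Step 1: Convert area: 82 cm^2 = 82 / 10000 = 0.0082 m^2
Step 2: GSM = 2.92 g / 0.0082 m^2 = 356.1 g/m^2

356.1 g/m^2


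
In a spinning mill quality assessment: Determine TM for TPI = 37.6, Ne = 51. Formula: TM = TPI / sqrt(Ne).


Formula: TM = TPI / sqrt(Ne)
Step 1: sqrt(Ne) = sqrt(51) = 7.1414
Step 2: TM = 37.6 / 7.1414 = 5.27

5.27 TM


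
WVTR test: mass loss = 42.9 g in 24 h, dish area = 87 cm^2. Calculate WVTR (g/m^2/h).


Formula: WVTR = mass_loss / (area * time)
Step 1: Convert area: 87 cm^2 = 0.0087 m^2
Step 2: WVTR = 42.9 g / (0.0087 m^2 * 24 h)
Step 3: WVTR = 42.9 / 0.2088 = 205.5 g/m^2/h

205.5 g/m^2/h


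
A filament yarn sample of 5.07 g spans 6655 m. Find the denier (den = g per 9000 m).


Formula: den = (mass_g / length_m) * 9000
Substituting: den = (5.07 / 6655) * 9000
Intermediate: 5.07 / 6655 = 0.00076183 g/m
den = 0.00076183 * 9000 = 6.9 denier

6.9 denier


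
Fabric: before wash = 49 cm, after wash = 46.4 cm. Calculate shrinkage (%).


Formula: Shrinkage% = ((L_before - L_after) / L_before) * 100
Step 1: Shrinkage = 49 - 46.4 = 2.6 cm
Step 2: Shrinkage% = (2.6 / 49) * 100
Step 3: Shrinkage% = 0.053061 * 100 = 5.3061% ≈ 5.3%

5.3%


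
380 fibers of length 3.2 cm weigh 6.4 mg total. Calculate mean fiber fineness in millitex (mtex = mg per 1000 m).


Formula: fineness (mtex) = mass (mg) / total length (km) = (mass_mg / total_length_m) * 1000
Step 1: Convert fiber length: 3.2 cm = 0.032 m
Step 2: Total fiber length = 380 * 0.032 = 12.16 m
Step 3: Linear density = 6.4 mg / 12.16 m = 0.5263 mg/m
Step 4: fineness = 0.5263 * 1000 = 526.3 mtex

526.3 mtex


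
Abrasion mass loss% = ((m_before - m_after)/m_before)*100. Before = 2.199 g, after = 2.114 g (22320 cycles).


Formula: Mass loss% = ((m_before - m_after) / m_before) * 100
Step 1: Mass loss = 2.199 - 2.114 = 0.085 g
Step 2: Ratio = 0.085 / 2.199 = 0.0386539
Step 3: Mass loss% = 0.0386539 * 100 = 3.86539% ≈ 3.87%

3.87%


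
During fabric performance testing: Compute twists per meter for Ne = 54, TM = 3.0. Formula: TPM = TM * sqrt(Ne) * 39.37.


Formula: TPM = TM * sqrt(Ne) * 39.37
Step 1: sqrt(Ne) = sqrt(54) = 7.3485
Step 2: TM * sqrt(Ne) = 3.0 * 7.3485 = 22.0455
Step 3: TPM = 22.0455 * 39.37 = 868 twists/m

868 twists/m


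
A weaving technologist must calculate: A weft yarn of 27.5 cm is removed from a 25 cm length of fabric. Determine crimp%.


Formula: Crimp% = ((L_yarn - L_fabric) / L_fabric) * 100
Step 1: Extension = 27.5 - 25 = 2.5 cm
Step 2: Crimp% = (2.5 / 25) * 100
Step 3: Crimp% = 0.1 * 100 = 10.0%

10.0%


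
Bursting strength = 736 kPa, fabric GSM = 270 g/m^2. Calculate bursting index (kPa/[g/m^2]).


Formula: Bursting Index = Bursting Strength / Fabric GSM
BI = 736 kPa / 270 g/m^2
BI = 2.726 kPa/(g/m^2)

2.726 kPa/(g/m^2)


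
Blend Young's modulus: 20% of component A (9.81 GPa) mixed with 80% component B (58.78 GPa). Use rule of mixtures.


Formula: Blend property = (fraction_A * property_A) + (fraction_B * property_B)
Step 1: Contribution A = 20/100 * 9.81 GPa = 1.962 GPa
Step 2: Contribution B = 80/100 * 58.78 GPa = 47.024 GPa
Step 3: Blend Young's modulus = 1.962 + 47.024 = 48.986 GPa

48.986 GPa


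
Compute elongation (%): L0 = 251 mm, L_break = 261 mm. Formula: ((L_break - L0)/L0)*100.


Formula: Elongation (%) = ((L_break - L0) / L0) * 100
Step 1: Extension = 261 - 251 = 10 mm
Step 2: Elongation = (10 / 251) * 100
Step 3: Elongation = 0.039841 * 100 = 3.9841% ≈ 4.0%

4.0%


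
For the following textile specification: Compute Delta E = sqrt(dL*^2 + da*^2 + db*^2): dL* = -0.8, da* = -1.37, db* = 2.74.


Formula: Delta E = sqrt(dL*^2 + da*^2 + db*^2)
Step 1: dL*^2 = (-0.8)^2 = 0.64
Step 2: da*^2 = (-1.37)^2 = 1.8769
Step 3: db*^2 = 2.74^2 = 7.5076
Step 4: Sum = 0.64 + 1.8769 + 7.5076 = 10.0245
Step 5: Delta E = sqrt(10.0245) = 3.17

3.17 Delta E


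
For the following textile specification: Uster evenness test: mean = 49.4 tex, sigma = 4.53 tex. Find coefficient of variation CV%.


Formula: CV% = (standard deviation / mean) * 100
Step 1: Ratio = 4.53 / 49.4 = 0.0917
Step 2: CV% = 0.0917 * 100 = 9.17% ≈ 9.2%

9.2%


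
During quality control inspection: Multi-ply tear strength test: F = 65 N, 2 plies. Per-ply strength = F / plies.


Formula: Per-ply strength = Total force / Number of plies
Per-ply = 65 N / 2
Per-ply = 32.5 N

32.5 N


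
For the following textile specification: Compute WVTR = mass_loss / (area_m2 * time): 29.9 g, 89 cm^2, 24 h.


Formula: WVTR = mass_loss / (area * time)
Step 1: Convert area: 89 cm^2 = 0.0089 m^2
Step 2: WVTR = 29.9 g / (0.0089 m^2 * 24 h)
Step 3: WVTR = 29.9 / 0.2136 = 140.0 g/m^2/h

140.0 g/m^2/h


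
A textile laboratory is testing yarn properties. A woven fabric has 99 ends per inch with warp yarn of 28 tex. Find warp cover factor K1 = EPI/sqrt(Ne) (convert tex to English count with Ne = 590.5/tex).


Formula: K1 = EPI / sqrt(Ne), with Ne = 590.5 / tex_warp
Step 1: Ne = 590.5 / 28 = 21.089
Step 2: sqrt(Ne) = sqrt(21.089) = 4.5923
Step 3: K1 = 99 / 4.5923 = 21.6

21.6


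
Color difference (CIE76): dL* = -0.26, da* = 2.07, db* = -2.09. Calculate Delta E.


Formula: Delta E = sqrt(dL*^2 + da*^2 + db*^2)
Step 1: dL*^2 = (-0.26)^2 = 0.0676
Step 2: da*^2 = 2.07^2 = 4.2849
Step 3: db*^2 = (-2.09)^2 = 4.3681
Step 4: Sum = 0.0676 + 4.2849 + 4.3681 = 8.7206
Step 5: Delta E = sqrt(8.7206) = 2.95

2.95 Delta E


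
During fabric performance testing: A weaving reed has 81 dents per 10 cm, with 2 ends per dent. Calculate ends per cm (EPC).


Formula: EPC = (dents per 10 cm * ends per dent) / 10
Step 1: Total ends per 10 cm = 81 * 2 = 162
Step 2: EPC = 162 / 10 = 16.2 ends/cm

16.2 ends/cm


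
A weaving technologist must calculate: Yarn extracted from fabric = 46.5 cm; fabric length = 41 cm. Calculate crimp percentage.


Formula: Crimp% = ((L_yarn - L_fabric) / L_fabric) * 100
Step 1: Extension = 46.5 - 41 = 5.5 cm
Step 2: Crimp% = (5.5 / 41) * 100
Step 3: Crimp% = 0.134146 * 100 = 13.4146% ≈ 13.4%

13.4%


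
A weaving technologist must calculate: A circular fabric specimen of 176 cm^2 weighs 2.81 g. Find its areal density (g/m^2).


Formula: GSM = mass_g / area_m2
Step 1: Convert area: 176 cm^2 = 176 / 10000 = 0.0176 m^2
Step 2: GSM = 2.81 g / 0.0176 m^2 = 159.7 g/m^2

159.7 g/m^2


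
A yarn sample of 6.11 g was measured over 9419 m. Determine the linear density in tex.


Formula: Tex = (mass_g / length_m) * 1000
Substituting: Tex = (6.11 / 9419) * 1000
Intermediate: 6.11 / 9419 = 0.00064869 g/m
Tex = 0.00064869 * 1000 = 0.65 tex

0.65 tex


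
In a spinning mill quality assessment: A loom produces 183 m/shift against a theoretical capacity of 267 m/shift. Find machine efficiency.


Formula: Efficiency% = (Actual output / Theoretical output) * 100
Efficiency% = (183 / 267) * 100
Efficiency% = 0.685393 * 100 = 68.5393% ≈ 68.5%

68.5%


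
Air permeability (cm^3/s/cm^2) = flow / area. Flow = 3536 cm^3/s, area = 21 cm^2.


Formula: Air Permeability = Airflow / Test Area
AP = 3536 cm^3/s / 21 cm^2
AP = 168.4 cm^3/s/cm^2

168.4 cm^3/s/cm^2


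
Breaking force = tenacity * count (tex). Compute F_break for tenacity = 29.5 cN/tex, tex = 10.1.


Formula: Breaking force = Tenacity * Linear density
F = 29.5 cN/tex * 10.1 tex
F = 297.95 cN

297.95 cN


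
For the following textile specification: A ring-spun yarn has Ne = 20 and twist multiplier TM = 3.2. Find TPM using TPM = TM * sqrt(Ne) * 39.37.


Formula: TPM = TM * sqrt(Ne) * 39.37
Step 1: sqrt(Ne) = sqrt(20) = 4.4721
Step 2: TM * sqrt(Ne) = 3.2 * 4.4721 = 14.3107
Step 3: TPM = 14.3107 * 39.37 = 563 twists/m

563 twists/m


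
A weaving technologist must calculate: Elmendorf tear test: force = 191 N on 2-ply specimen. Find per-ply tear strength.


Formula: Per-ply strength = Total force / Number of plies
Per-ply = 191 N / 2
Per-ply = 95.5 N

95.5 N


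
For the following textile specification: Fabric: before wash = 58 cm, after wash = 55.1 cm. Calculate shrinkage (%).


Formula: Shrinkage% = ((L_before - L_after) / L_before) * 100
Step 1: Shrinkage = 58 - 55.1 = 2.9 cm
Step 2: Shrinkage% = (2.9 / 58) * 100
Step 3: Shrinkage% = 0.05 * 100 = 5.0%

5.0%


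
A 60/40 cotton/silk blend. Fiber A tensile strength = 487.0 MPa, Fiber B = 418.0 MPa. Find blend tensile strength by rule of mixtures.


Formula: Blend property = (fraction_A * property_A) + (fraction_B * property_B)
Step 1: Contribution A = 60/100 * 487.0 MPa = 292.2 MPa
Step 2: Contribution B = 40/100 * 418.0 MPa = 167.2 MPa
Step 3: Blend tensile strength = 292.2 + 167.2 = 459.4 MPa

459.4 MPa


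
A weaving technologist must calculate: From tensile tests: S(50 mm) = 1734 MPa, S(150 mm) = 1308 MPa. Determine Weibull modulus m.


Formula: m = ln(L1/L2) / ln(S2/S1)
Step 1: ln(L1/L2) = ln(50/150) = -1.09861
Step 2: S2/S1 = 1308/1734 = 0.75433
Step 3: ln(S2/S1) = ln(0.75433) = -0.28193
Step 4: m = -1.09861 / -0.28193 = 3.90

3.90 (Weibull m)


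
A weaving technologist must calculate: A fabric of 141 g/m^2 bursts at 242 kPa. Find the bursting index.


Formula: Bursting Index = Bursting Strength / Fabric GSM
BI = 242 kPa / 141 g/m^2
BI = 1.716 kPa/(g/m^2)

1.716 kPa/(g/m^2)


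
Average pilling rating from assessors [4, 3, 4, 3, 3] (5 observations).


Formula: Mean = sum / count
Sum = 4 + 3 + 4 + 3 + 3 = 17
Mean = 17 / 5 = 3.4

3.4


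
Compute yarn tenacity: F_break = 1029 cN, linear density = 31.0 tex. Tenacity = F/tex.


Formula: Tenacity = Breaking force / Linear density
Tenacity = 1029 cN / 31.0 tex
Tenacity = 33.19 cN/tex

33.19 cN/tex


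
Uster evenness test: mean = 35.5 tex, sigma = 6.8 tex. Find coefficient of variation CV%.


Formula: CV% = (standard deviation / mean) * 100
Step 1: Ratio = 6.8 / 35.5 = 0.191549
Step 2: CV% = 0.191549 * 100 = 19.1549% ≈ 19.2%

19.2%


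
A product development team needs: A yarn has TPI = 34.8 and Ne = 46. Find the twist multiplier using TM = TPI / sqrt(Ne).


Formula: TM = TPI / sqrt(Ne)
Step 1: sqrt(Ne) = sqrt(46) = 6.7823
Step 2: TM = 34.8 / 6.7823 = 5.13

5.13 TM


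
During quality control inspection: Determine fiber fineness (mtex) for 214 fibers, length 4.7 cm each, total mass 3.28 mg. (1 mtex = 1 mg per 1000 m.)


Formula: fineness (mtex) = mass (mg) / total length (km) = (mass_mg / total_length_m) * 1000
Step 1: Convert fiber length: 4.7 cm = 0.047 m
Step 2: Total fiber length = 214 * 0.047 = 10.058 m
Step 3: Linear density = 3.28 mg / 10.058 m = 0.3261 mg/m
Step 4: fineness = 0.3261 * 1000 = 326.1 mtex

326.1 mtex


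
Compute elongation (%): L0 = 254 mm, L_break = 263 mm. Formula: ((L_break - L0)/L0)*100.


Formula: Elongation (%) = ((L_break - L0) / L0) * 100
Step 1: Extension = 263 - 254 = 9 mm
Step 2: Elongation = (9 / 254) * 100
Step 3: Elongation = 0.035433 * 100 = 3.5433% ≈ 3.5%

3.5%


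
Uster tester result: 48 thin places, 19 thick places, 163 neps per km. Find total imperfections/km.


Formula: Total = thin places + thick places + neps
Total = 48 + 19 + 163
Total = 230 imperfections/km

230 imperfections/km


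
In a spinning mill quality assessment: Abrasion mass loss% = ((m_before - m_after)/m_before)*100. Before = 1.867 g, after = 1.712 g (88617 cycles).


Formula: Mass loss% = ((m_before - m_after) / m_before) * 100
Step 1: Mass loss = 1.867 - 1.712 = 0.155 g
Step 2: Ratio = 0.155 / 1.867 = 0.0830209
Step 3: Mass loss% = 0.0830209 * 100 = 8.30209% ≈ 8.30%

8.30%


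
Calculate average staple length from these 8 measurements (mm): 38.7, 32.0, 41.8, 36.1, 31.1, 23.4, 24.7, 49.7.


Formula: Mean = sum of lengths / count
Sum = 38.7 + 32.0 + 41.8 + 36.1 + 31.1 + 23.4 + 24.7 + 49.7
Sum = 277.5 mm
Mean = 277.5 / 8 = 34.69 mm

34.69 mm


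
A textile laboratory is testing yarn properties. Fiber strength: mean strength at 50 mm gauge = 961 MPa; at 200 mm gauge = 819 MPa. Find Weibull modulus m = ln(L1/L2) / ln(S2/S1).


Formula: m = ln(L1/L2) / ln(S2/S1)
Step 1: ln(L1/L2) = ln(50/200) = -1.38629
Step 2: S2/S1 = 819/961 = 0.85224
Step 3: ln(S2/S1) = ln(0.85224) = -0.15989
Step 4: m = -1.38629 / -0.15989 = 8.67

8.67 (Weibull m)


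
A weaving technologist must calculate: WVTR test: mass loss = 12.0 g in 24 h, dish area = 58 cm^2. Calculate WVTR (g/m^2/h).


Formula: WVTR = mass_loss / (area * time)
Step 1: Convert area: 58 cm^2 = 0.0058 m^2
Step 2: WVTR = 12.0 g / (0.0058 m^2 * 24 h)
Step 3: WVTR = 12.0 / 0.1392 = 86.2 g/m^2/h

86.2 g/m^2/h


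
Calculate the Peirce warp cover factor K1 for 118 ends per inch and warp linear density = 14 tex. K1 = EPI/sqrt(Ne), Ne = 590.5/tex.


Formula: K1 = EPI / sqrt(Ne), with Ne = 590.5 / tex_warp
Step 1: Ne = 590.5 / 14 = 42.179
Step 2: sqrt(Ne) = sqrt(42.179) = 6.4945
Step 3: K1 = 118 / 6.4945 = 18.2

18.2


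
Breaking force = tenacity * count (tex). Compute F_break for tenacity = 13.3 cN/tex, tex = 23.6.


Formula: Breaking force = Tenacity * Linear density
F = 13.3 cN/tex * 23.6 tex
F = 313.88 cN

313.88 cN


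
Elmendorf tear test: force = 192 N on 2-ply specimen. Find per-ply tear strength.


Formula: Per-ply strength = Total force / Number of plies
Per-ply = 192 N / 2
Per-ply = 96 N

96 N


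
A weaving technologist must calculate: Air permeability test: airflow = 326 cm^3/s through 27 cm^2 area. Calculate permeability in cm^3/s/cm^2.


Formula: Air Permeability = Airflow / Test Area
AP = 326 cm^3/s / 27 cm^2
AP = 12.1 cm^3/s/cm^2

12.1 cm^3/s/cm^2


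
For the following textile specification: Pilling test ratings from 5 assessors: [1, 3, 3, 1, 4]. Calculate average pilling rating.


Formula: Mean = sum / count
Sum = 1 + 3 + 3 + 1 + 4 = 12
Mean = 12 / 5 = 2.4

2.4


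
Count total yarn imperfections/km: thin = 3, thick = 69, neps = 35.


Formula: Total = thin places + thick places + neps
Total = 3 + 69 + 35
Total = 107 imperfections/km

107 imperfections/km


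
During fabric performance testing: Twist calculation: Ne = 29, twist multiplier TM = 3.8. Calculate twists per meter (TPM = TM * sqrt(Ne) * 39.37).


Formula: TPM = TM * sqrt(Ne) * 39.37
Step 1: sqrt(Ne) = sqrt(29) = 5.3852
Step 2: TM * sqrt(Ne) = 3.8 * 5.3852 = 20.4638
Step 3: TPM = 20.4638 * 39.37 = 806 twists/m

806 twists/m


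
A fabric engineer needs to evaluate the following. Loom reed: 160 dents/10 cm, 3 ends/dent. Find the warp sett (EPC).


Formula: EPC = (dents per 10 cm * ends per dent) / 10
Step 1: Total ends per 10 cm = 160 * 3 = 480
Step 2: EPC = 480 / 10 = 48.0 ends/cm

48.0 ends/cm


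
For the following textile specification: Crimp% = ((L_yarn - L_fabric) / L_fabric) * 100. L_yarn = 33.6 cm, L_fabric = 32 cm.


Formula: Crimp% = ((L_yarn - L_fabric) / L_fabric) * 100
Step 1: Extension = 33.6 - 32 = 1.6 cm
Step 2: Crimp% = (1.6 / 32) * 100
Step 3: Crimp% = 0.05 * 100 = 5.0%

5.0%


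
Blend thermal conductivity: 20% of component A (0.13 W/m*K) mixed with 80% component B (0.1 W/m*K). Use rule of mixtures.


Formula: Blend property = (fraction_A * property_A) + (fraction_B * property_B)
Step 1: Contribution A = 20/100 * 0.13 W/m*K = 0.026 W/m*K
Step 2: Contribution B = 80/100 * 0.1 W/m*K = 0.08 W/m*K
Step 3: Blend thermal conductivity = 0.026 + 0.08 = 0.106 W/m*K

0.106 W/m*K


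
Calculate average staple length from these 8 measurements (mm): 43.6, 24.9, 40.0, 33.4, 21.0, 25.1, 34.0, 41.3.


Formula: Mean = sum of lengths / count
Sum = 43.6 + 24.9 + 40.0 + 33.4 + 21.0 + 25.1 + 34.0 + 41.3
Sum = 263.3 mm
Mean = 263.3 / 8 = 32.91 mm

32.91 mm


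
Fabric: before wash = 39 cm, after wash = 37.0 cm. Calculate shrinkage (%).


Formula: Shrinkage% = ((L_before - L_after) / L_before) * 100
Step 1: Shrinkage = 39 - 37.0 = 2.0 cm
Step 2: Shrinkage% = (2.0 / 39) * 100
Step 3: Shrinkage% = 0.051282 * 100 = 5.1282% ≈ 5.1%

5.1%


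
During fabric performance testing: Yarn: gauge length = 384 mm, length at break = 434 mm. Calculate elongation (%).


Formula: Elongation (%) = ((L_break - L0) / L0) * 100
Step 1: Extension = 434 - 384 = 50 mm
Step 2: Elongation = (50 / 384) * 100
Step 3: Elongation = 0.130208 * 100 = 13.0208% ≈ 13.0%

13.0%


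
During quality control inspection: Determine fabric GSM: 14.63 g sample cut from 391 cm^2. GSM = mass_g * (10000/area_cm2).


Formula: GSM = mass_g / area_m2
Step 1: Convert area: 391 cm^2 = 391 / 10000 = 0.0391 m^2
Step 2: GSM = 14.63 g / 0.0391 m^2 = 374.2 g/m^2

374.2 g/m^2


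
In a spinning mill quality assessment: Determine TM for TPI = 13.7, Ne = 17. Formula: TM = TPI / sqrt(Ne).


Formula: TM = TPI / sqrt(Ne)
Step 1: sqrt(Ne) = sqrt(17) = 4.1231
Step 2: TM = 13.7 / 4.1231 = 3.32

3.32 TM


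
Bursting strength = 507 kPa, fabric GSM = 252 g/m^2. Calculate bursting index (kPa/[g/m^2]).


Formula: Bursting Index = Bursting Strength / Fabric GSM
BI = 507 kPa / 252 g/m^2
BI = 2.012 kPa/(g/m^2)

2.012 kPa/(g/m^2)


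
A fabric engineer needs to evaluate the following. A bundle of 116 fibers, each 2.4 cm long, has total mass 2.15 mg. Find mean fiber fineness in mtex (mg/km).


Formula: fineness (mtex) = mass (mg) / total length (km) = (mass_mg / total_length_m) * 1000
Step 1: Convert fiber length: 2.4 cm = 0.024 m
Step 2: Total fiber length = 116 * 0.024 = 2.784 m
Step 3: Linear density = 2.15 mg / 2.784 m = 0.7723 mg/m
Step 4: fineness = 0.7723 * 1000 = 772.3 mtex

772.3 mtex


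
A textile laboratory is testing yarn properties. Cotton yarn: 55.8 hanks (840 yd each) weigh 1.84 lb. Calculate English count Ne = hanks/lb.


Formula: Ne = hanks / mass_lb
Substituting: Ne = 55.8 / 1.84
Ne = 30.3

30.3 Ne


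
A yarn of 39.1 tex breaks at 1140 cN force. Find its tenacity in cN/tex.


Formula: Tenacity = Breaking force / Linear density
Tenacity = 1140 cN / 39.1 tex
Tenacity = 29.16 cN/tex

29.16 cN/tex


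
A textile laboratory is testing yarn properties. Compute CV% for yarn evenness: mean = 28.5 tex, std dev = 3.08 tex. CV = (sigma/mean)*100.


Formula: CV% = (standard deviation / mean) * 100
Step 1: Ratio = 3.08 / 28.5 = 0.10807
Step 2: CV% = 0.10807 * 100 = 10.807% ≈ 10.8%

10.8%


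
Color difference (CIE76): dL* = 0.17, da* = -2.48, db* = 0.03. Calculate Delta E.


Formula: Delta E = sqrt(dL*^2 + da*^2 + db*^2)
Step 1: dL*^2 = 0.17^2 = 0.0289
Step 2: da*^2 = (-2.48)^2 = 6.1504
Step 3: db*^2 = 0.03^2 = 0.0009
Step 4: Sum = 0.0289 + 6.1504 + 0.0009 = 6.1802
Step 5: Delta E = sqrt(6.1802) = 2.49

2.49 Delta E


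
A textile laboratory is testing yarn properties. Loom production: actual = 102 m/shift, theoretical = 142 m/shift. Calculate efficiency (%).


Formula: Efficiency% = (Actual output / Theoretical output) * 100
Efficiency% = (102 / 142) * 100
Efficiency% = 0.71831 * 100 = 71.831% ≈ 71.8%

71.8%


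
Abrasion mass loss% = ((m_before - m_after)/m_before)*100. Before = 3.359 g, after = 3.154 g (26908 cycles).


Formula: Mass loss% = ((m_before - m_after) / m_before) * 100
Step 1: Mass loss = 3.359 - 3.154 = 0.205 g
Step 2: Ratio = 0.205 / 3.359 = 0.0610301
Step 3: Mass loss% = 0.0610301 * 100 = 6.10301% ≈ 6.10%

6.10%


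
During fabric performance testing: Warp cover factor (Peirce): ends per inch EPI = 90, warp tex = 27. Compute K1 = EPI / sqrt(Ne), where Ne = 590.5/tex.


Formula: K1 = EPI / sqrt(Ne), with Ne = 590.5 / tex_warp
Step 1: Ne = 590.5 / 27 = 21.87
Step 2: sqrt(Ne) = sqrt(21.87) = 4.6765
Step 3: K1 = 90 / 4.6765 = 19.2

19.2


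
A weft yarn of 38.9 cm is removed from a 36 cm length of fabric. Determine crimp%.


Formula: Crimp% = ((L_yarn - L_fabric) / L_fabric) * 100
Step 1: Extension = 38.9 - 36 = 2.9 cm
Step 2: Crimp% = (2.9 / 36) * 100
Step 3: Crimp% = 0.080556 * 100 = 8.0556% ≈ 8.1%

8.1%


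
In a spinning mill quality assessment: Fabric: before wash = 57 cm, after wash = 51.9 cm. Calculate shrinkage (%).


Formula: Shrinkage% = ((L_before - L_after) / L_before) * 100
Step 1: Shrinkage = 57 - 51.9 = 5.1 cm
Step 2: Shrinkage% = (5.1 / 57) * 100
Step 3: Shrinkage% = 0.089474 * 100 = 8.9474% ≈ 8.9%

8.9%


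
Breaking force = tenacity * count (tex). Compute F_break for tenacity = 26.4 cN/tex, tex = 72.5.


Formula: Breaking force = Tenacity * Linear density
F = 26.4 cN/tex * 72.5 tex
F = 1914.00 cN

1914.00 cN


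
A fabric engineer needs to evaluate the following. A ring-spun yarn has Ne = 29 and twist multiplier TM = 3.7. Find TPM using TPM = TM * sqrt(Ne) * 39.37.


Formula: TPM = TM * sqrt(Ne) * 39.37
Step 1: sqrt(Ne) = sqrt(29) = 5.3852
Step 2: TM * sqrt(Ne) = 3.7 * 5.3852 = 19.9252
Step 3: TPM = 19.9252 * 39.37 = 784 twists/m

784 twists/m


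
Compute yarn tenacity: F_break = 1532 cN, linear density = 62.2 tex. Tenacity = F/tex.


Formula: Tenacity = Breaking force / Linear density
Tenacity = 1532 cN / 62.2 tex
Tenacity = 24.63 cN/tex

24.63 cN/tex


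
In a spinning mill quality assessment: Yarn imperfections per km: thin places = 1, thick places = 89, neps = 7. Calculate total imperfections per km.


Formula: Total = thin places + thick places + neps
Total = 1 + 89 + 7
Total = 97 imperfections/km

97 imperfections/km


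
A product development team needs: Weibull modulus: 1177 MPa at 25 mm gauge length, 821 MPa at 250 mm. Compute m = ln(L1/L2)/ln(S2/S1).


Formula: m = ln(L1/L2) / ln(S2/S1)
Step 1: ln(L1/L2) = ln(25/250) = -2.30259
Step 2: S2/S1 = 821/1177 = 0.69754
Step 3: ln(S2/S1) = ln(0.69754) = -0.36020
Step 4: m = -2.30259 / -0.36020 = 6.39

6.39 (Weibull m)


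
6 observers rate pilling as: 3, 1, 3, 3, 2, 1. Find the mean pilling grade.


Formula: Mean = sum / count
Sum = 3 + 1 + 3 + 3 + 2 + 1 = 13
Mean = 13 / 6 = 2.2

2.2


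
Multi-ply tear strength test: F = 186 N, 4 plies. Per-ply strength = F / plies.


Formula: Per-ply strength = Total force / Number of plies
Per-ply = 186 N / 4
Per-ply = 46.5 N

46.5 N


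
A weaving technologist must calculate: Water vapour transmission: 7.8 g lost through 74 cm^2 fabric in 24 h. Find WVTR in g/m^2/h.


Formula: WVTR = mass_loss / (area * time)
Step 1: Convert area: 74 cm^2 = 0.0074 m^2
Step 2: WVTR = 7.8 g / (0.0074 m^2 * 24 h)
Step 3: WVTR = 7.8 / 0.1776 = 43.9 g/m^2/h

43.9 g/m^2/h


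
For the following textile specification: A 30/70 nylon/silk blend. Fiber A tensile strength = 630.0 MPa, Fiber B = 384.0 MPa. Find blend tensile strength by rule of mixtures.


Formula: Blend property = (fraction_A * property_A) + (fraction_B * property_B)
Step 1: Contribution A = 30/100 * 630.0 MPa = 189.0 MPa
Step 2: Contribution B = 70/100 * 384.0 MPa = 268.8 MPa
Step 3: Blend tensile strength = 189.0 + 268.8 = 457.8 MPa

457.8 MPa


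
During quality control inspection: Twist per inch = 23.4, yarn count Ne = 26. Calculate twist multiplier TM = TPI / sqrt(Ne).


Formula: TM = TPI / sqrt(Ne)
Step 1: sqrt(Ne) = sqrt(26) = 5.099
Step 2: TM = 23.4 / 5.099 = 4.59

4.59 TM


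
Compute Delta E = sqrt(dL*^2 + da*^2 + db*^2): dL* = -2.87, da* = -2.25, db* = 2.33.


Formula: Delta E = sqrt(dL*^2 + da*^2 + db*^2)
Step 1: dL*^2 = (-2.87)^2 = 8.2369
Step 2: da*^2 = (-2.25)^2 = 5.0625
Step 3: db*^2 = 2.33^2 = 5.4289
Step 4: Sum = 8.2369 + 5.0625 + 5.4289 = 18.7283
Step 5: Delta E = sqrt(18.7283) = 4.33

4.33 Delta E


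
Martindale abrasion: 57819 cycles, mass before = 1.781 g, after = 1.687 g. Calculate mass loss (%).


Formula: Mass loss% = ((m_before - m_after) / m_before) * 100
Step 1: Mass loss = 1.781 - 1.687 = 0.094 g
Step 2: Ratio = 0.094 / 1.781 = 0.0527793
Step 3: Mass loss% = 0.0527793 * 100 = 5.27793% ≈ 5.28%

5.28%


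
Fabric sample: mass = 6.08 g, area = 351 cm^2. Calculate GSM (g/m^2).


Formula: GSM = mass_g / area_m2
Step 1: Convert area: 351 cm^2 = 351 / 10000 = 0.0351 m^2
Step 2: GSM = 6.08 g / 0.0351 m^2 = 173.2 g/m^2

173.2 g/m^2


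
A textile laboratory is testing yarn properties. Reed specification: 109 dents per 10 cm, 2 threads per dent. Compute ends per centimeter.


Formula: EPC = (dents per 10 cm * ends per dent) / 10
Step 1: Total ends per 10 cm = 109 * 2 = 218
Step 2: EPC = 218 / 10 = 21.8 ends/cm

21.8 ends/cm


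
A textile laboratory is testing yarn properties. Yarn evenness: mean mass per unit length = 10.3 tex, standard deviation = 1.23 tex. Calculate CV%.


Formula: CV% = (standard deviation / mean) * 100
Step 1: Ratio = 1.23 / 10.3 = 0.119417
Step 2: CV% = 0.119417 * 100 = 11.9417% ≈ 11.9%

11.9%


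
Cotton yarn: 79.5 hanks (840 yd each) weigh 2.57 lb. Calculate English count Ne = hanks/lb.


Formula: Ne = hanks / mass_lb
Substituting: Ne = 79.5 / 2.57
Ne = 30.9

30.9 Ne


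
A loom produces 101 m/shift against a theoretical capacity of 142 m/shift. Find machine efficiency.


Formula: Efficiency% = (Actual output / Theoretical output) * 100
Efficiency% = (101 / 142) * 100
Efficiency% = 0.711268 * 100 = 71.1268% ≈ 71.1%

71.1%


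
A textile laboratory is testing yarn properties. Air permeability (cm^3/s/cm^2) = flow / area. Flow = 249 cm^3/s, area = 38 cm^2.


Formula: Air Permeability = Airflow / Test Area
AP = 249 cm^3/s / 38 cm^2
AP = 6.6 cm^3/s/cm^2

6.6 cm^3/s/cm^2


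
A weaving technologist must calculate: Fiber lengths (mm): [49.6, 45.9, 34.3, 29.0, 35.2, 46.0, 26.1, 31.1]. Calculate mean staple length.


Formula: Mean = sum of lengths / count
Sum = 49.6 + 45.9 + 34.3 + 29.0 + 35.2 + 46.0 + 26.1 + 31.1
Sum = 297.2 mm
Mean = 297.2 / 8 = 37.15 mm

37.15 mm
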